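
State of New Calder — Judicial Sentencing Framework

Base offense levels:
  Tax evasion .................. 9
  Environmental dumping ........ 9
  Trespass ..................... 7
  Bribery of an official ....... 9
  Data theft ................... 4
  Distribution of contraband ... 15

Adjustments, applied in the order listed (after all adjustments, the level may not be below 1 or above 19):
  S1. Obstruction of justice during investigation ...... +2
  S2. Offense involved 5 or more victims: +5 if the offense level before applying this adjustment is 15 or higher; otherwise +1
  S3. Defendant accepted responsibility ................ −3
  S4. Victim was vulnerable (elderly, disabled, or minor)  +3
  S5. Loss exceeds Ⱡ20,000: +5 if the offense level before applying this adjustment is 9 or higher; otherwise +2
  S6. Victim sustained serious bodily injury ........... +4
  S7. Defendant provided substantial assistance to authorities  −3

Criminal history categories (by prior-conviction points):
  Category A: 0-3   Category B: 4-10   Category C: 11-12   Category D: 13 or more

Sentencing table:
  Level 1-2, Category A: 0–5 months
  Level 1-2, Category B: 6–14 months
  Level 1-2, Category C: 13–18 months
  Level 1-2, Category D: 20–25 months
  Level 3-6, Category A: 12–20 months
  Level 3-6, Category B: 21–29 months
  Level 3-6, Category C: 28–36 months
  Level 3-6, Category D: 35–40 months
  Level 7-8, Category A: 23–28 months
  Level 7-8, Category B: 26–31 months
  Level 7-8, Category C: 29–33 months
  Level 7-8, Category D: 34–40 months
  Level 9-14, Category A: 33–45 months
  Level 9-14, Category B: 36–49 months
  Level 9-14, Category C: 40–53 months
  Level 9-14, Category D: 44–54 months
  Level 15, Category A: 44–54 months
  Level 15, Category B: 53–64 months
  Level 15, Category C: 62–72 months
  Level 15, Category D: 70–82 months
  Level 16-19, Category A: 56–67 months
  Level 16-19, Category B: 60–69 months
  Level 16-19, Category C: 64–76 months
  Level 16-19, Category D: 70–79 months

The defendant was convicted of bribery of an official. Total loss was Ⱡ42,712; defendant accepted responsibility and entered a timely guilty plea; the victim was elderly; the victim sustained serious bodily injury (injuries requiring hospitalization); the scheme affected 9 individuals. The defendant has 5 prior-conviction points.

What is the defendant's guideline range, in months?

Base offense level for bribery of an official: 9.
S2 applies (level before this adjustment is 9 < 15, so +1): 9 + 1 = 10.
S3 applies: 10 − 3 = 7.
S4 applies: 7 + 3 = 10.
S5 applies (level before this adjustment is 10 ≥ 9, so +5): 10 + 5 = 15.
S6 applies: 15 + 4 = 19.
Final offense level: 19.
Criminal history: 5 prior points → Category B (4-10).
Level 19 falls in the 16-19 band.
Grid: Level 16-19 × Category B = 60-69 months.

60-69 months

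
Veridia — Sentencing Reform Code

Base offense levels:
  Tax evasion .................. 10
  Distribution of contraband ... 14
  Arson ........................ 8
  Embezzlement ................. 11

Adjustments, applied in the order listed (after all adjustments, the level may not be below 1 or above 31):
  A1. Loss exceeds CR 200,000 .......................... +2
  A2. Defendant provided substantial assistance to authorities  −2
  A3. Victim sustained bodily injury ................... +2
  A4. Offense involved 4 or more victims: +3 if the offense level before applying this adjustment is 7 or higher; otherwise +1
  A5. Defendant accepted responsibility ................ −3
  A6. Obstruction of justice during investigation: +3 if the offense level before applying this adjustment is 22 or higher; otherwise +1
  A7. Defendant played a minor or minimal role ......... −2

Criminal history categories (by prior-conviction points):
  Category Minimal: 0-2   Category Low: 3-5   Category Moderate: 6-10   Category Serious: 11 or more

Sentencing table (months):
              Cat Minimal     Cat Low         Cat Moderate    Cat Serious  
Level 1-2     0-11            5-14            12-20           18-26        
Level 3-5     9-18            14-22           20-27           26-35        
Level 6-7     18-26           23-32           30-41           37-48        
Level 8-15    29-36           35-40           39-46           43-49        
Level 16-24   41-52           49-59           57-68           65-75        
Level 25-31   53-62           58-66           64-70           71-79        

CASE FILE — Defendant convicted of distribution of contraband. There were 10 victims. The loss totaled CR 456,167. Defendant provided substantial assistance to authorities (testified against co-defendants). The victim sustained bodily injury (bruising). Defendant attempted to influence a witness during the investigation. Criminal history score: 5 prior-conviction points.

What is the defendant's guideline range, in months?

49-59 months

Base offense level for distribution of contraband: 14.
A1 applies: 14 + 2 = 16.
A2 applies: 16 − 2 = 14.
A3 applies: 14 + 2 = 16.
A4 applies (level before this adjustment is 16 ≥ 7, so +3): 16 + 3 = 19.
A6 applies (level before this adjustment is 19 < 22, so +1): 19 + 1 = 20.
Final offense level: 20.
Criminal history: 5 prior points → Category Low (3-5).
Level 20 falls in the 16-24 band.
Grid: Level 16-24 × Category Low = 49-59 months.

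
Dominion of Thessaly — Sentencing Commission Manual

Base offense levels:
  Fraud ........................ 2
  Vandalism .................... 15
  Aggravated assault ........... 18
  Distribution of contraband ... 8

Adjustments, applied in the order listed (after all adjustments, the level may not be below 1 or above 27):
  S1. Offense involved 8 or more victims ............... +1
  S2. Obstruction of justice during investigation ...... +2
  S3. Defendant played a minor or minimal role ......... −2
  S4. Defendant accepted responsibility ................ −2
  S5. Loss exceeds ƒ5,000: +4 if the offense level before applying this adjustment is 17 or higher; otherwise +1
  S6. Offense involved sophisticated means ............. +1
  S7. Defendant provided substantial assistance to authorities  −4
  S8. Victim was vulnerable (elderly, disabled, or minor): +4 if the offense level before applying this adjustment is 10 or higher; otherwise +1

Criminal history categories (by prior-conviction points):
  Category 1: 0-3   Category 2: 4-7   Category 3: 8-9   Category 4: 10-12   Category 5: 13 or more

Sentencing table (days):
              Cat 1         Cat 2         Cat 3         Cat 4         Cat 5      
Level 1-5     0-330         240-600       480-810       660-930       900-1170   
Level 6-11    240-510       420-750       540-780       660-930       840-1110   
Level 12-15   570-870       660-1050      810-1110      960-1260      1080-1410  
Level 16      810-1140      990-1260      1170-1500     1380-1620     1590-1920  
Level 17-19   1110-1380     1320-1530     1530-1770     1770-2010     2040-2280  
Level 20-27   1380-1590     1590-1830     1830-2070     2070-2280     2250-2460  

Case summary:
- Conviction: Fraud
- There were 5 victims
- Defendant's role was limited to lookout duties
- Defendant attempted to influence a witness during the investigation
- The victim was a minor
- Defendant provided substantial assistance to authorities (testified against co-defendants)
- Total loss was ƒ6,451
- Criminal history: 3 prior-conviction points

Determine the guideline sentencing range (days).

Base offense level for fraud: 2.
S2 applies: 2 + 2 = 4.
S3 applies: 4 − 2 = 2.
S5 applies (level before this adjustment is 2 < 17, so +1): 2 + 1 = 3.
S6 does not apply.
S7 applies: 3 − 4 = -1.
S8 applies (level before this adjustment is -1 < 10, so +1): -1 + 1 = 0.
Level 0 is below the minimum of 1; floored at 1.
Final offense level: 1.
Criminal history: 3 prior points → Category 1 (0-3).
Level 1 falls in the 1-5 band.
Grid: Level 1-5 × Category 1 = 0-330 days.

0-330 days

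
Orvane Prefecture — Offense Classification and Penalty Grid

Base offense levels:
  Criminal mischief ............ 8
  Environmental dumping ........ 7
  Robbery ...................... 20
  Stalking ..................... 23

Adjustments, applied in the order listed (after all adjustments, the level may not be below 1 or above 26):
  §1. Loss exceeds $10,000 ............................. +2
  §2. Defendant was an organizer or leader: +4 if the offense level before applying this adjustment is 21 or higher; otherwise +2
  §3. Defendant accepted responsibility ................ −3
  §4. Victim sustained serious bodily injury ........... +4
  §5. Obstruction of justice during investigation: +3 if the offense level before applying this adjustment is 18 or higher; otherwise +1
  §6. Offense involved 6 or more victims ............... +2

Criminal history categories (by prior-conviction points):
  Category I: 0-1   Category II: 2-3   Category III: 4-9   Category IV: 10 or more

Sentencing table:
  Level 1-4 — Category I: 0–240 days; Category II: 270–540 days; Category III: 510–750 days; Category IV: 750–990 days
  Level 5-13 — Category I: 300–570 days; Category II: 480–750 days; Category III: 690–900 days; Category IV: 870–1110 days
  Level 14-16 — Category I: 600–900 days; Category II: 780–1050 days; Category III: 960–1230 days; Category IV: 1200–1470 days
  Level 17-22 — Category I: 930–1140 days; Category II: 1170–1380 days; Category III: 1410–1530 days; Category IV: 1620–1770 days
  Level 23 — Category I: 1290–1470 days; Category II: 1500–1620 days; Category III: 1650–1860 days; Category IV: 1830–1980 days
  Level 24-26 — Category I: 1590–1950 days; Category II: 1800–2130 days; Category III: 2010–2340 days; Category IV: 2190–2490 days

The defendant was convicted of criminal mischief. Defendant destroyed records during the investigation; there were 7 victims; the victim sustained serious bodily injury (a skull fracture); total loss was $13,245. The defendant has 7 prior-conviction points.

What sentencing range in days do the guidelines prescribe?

Base offense level for criminal mischief: 8.
§1 applies: 8 + 2 = 10.
§3 does not apply.
§4 applies: 10 + 4 = 14.
§5 applies (level before this adjustment is 14 < 18, so +1): 14 + 1 = 15.
§6 applies: 15 + 2 = 17.
Final offense level: 17.
Criminal history: 7 prior points → Category III (4-9).
Level 17 falls in the 17-22 band.
Grid: Level 17-22 × Category III = 1410-1530 days.

1410-1530 days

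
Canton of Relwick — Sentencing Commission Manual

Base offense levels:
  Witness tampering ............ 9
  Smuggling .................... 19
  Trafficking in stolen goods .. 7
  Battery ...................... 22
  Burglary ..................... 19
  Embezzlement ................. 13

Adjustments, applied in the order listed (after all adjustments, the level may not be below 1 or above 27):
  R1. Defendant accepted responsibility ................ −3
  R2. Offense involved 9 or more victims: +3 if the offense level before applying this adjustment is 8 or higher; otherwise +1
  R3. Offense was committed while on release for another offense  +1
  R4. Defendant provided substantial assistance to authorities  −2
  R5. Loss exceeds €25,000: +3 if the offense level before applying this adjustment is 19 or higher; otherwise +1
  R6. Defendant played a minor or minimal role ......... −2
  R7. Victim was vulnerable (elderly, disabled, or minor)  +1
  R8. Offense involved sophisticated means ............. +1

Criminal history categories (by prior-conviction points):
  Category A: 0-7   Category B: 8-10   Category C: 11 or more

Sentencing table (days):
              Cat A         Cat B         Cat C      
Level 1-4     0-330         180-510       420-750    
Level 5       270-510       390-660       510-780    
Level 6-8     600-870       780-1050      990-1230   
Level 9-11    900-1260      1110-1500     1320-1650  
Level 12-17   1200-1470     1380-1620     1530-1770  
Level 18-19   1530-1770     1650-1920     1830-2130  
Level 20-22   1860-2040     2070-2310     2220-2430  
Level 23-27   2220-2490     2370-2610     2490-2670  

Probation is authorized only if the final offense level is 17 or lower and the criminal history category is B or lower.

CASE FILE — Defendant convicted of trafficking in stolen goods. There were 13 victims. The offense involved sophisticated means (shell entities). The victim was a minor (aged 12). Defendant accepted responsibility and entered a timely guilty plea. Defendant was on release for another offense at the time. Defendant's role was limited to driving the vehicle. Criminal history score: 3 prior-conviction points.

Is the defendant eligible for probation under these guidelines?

Base offense level for trafficking in stolen goods: 7.
R1 applies: 7 − 3 = 4.
R2 applies (level before this adjustment is 4 < 8, so +1): 4 + 1 = 5.
R3 applies: 5 + 1 = 6.
R4 does not apply.
R5 does not apply.
R6 applies: 6 − 2 = 4.
R7 applies: 4 + 1 = 5.
R8 applies: 5 + 1 = 6.
Final offense level: 6.
Criminal history: 3 prior points → Category A (0-7).
Level 6 falls in the 6-8 band.
Grid: Level 6-8 × Category A = 600-870 days.
Probation check: level 6 ≤ 17 and category A ≤ B → eligible.

Yes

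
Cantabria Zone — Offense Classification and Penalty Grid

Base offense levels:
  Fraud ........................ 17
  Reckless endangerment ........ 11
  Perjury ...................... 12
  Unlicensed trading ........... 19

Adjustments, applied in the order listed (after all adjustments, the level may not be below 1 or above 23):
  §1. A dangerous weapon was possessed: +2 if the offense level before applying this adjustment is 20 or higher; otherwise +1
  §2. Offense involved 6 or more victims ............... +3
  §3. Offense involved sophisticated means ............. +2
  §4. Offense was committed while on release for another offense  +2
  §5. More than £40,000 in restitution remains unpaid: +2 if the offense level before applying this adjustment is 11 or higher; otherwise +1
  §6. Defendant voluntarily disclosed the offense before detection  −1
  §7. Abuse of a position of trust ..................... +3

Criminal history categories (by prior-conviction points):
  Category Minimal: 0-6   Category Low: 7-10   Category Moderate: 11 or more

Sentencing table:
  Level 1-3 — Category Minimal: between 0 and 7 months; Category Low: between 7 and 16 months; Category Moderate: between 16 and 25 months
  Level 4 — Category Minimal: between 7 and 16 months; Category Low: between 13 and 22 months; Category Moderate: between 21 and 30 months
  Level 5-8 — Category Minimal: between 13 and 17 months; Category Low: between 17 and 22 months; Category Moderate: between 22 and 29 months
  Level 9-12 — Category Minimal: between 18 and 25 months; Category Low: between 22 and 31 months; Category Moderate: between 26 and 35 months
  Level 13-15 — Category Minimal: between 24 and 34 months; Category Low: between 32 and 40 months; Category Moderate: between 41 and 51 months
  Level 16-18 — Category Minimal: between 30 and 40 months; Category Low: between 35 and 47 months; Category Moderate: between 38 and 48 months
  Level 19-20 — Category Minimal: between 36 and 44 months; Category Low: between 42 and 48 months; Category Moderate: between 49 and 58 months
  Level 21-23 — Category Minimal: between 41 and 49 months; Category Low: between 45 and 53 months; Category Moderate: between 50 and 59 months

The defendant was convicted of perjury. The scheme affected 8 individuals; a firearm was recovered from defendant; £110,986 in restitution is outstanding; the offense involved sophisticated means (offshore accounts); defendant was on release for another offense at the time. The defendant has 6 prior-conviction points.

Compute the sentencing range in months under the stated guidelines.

Base offense level for perjury: 12.
§1 applies (level before this adjustment is 12 < 20, so +1): 12 + 1 = 13.
§2 applies: 13 + 3 = 16.
§3 applies: 16 + 2 = 18.
§4 applies: 18 + 2 = 20.
§5 applies (level before this adjustment is 20 ≥ 11, so +2): 20 + 2 = 22.
Final offense level: 22.
Criminal history: 6 prior points → Category Minimal (0-6).
Level 22 falls in the 21-23 band.
Grid: Level 21-23 × Category Minimal = 41-49 months.

41-49 months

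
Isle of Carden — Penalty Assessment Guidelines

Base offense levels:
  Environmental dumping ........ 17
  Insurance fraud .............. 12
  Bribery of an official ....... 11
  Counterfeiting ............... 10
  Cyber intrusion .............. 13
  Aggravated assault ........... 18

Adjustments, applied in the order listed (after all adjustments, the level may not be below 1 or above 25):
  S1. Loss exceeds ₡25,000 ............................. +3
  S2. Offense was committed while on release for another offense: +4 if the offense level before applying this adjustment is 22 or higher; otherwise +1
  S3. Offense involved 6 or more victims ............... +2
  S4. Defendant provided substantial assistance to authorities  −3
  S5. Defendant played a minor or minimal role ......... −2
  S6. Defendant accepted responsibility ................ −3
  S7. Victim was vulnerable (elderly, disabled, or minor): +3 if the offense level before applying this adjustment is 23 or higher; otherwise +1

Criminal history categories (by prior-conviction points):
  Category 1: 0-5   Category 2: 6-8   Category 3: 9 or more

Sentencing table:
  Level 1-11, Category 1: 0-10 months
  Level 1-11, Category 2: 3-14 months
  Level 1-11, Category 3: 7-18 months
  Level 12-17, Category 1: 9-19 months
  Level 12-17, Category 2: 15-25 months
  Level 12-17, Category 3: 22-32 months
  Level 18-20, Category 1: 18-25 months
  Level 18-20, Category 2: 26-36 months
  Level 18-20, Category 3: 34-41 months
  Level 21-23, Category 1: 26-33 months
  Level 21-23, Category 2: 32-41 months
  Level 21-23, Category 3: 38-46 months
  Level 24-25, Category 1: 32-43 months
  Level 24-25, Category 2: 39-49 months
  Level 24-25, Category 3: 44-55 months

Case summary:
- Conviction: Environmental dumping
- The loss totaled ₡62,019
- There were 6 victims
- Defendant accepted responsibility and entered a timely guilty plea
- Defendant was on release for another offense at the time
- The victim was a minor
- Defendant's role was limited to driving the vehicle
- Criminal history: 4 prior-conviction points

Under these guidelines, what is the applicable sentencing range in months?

18-25 months

Base offense level for environmental dumping: 17.
S1 applies: 17 + 3 = 20.
S2 applies (level before this adjustment is 20 < 22, so +1): 20 + 1 = 21.
S3 applies: 21 + 2 = 23.
S4 does not apply.
S5 applies: 23 − 2 = 21.
S6 applies: 21 − 3 = 18.
S7 applies (level before this adjustment is 18 < 23, so +1): 18 + 1 = 19.
Final offense level: 19.
Criminal history: 4 prior points → Category 1 (0-5).
Level 19 falls in the 18-20 band.
Grid: Level 18-20 × Category 1 = 18-25 months.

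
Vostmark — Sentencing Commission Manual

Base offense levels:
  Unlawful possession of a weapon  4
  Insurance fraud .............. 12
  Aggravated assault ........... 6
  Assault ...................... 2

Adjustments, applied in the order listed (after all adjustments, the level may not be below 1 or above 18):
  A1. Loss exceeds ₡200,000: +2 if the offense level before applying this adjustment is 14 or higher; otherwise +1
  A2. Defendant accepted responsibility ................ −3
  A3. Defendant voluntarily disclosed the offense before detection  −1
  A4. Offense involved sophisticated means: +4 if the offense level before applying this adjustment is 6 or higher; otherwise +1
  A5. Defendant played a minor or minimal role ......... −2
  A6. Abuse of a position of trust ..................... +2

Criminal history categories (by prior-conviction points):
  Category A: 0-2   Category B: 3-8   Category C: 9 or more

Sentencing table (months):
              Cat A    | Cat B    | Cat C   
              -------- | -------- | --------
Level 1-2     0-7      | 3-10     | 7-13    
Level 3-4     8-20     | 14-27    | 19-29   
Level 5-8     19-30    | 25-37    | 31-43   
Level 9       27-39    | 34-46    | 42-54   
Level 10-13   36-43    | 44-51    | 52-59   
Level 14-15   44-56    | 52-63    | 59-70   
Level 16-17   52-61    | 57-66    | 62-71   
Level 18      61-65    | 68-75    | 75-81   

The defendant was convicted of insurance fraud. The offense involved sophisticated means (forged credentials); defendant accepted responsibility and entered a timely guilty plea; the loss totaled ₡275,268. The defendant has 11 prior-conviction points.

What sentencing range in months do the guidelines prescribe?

59-70 months

Base offense level for insurance fraud: 12.
A1 applies (level before this adjustment is 12 < 14, so +1): 12 + 1 = 13.
A2 applies: 13 − 3 = 10.
A3 does not apply.
A4 applies (level before this adjustment is 10 ≥ 6, so +4): 10 + 4 = 14.
Final offense level: 14.
Criminal history: 11 prior points → Category C (9+).
Level 14 falls in the 14-15 band.
Grid: Level 14-15 × Category C = 59-70 months.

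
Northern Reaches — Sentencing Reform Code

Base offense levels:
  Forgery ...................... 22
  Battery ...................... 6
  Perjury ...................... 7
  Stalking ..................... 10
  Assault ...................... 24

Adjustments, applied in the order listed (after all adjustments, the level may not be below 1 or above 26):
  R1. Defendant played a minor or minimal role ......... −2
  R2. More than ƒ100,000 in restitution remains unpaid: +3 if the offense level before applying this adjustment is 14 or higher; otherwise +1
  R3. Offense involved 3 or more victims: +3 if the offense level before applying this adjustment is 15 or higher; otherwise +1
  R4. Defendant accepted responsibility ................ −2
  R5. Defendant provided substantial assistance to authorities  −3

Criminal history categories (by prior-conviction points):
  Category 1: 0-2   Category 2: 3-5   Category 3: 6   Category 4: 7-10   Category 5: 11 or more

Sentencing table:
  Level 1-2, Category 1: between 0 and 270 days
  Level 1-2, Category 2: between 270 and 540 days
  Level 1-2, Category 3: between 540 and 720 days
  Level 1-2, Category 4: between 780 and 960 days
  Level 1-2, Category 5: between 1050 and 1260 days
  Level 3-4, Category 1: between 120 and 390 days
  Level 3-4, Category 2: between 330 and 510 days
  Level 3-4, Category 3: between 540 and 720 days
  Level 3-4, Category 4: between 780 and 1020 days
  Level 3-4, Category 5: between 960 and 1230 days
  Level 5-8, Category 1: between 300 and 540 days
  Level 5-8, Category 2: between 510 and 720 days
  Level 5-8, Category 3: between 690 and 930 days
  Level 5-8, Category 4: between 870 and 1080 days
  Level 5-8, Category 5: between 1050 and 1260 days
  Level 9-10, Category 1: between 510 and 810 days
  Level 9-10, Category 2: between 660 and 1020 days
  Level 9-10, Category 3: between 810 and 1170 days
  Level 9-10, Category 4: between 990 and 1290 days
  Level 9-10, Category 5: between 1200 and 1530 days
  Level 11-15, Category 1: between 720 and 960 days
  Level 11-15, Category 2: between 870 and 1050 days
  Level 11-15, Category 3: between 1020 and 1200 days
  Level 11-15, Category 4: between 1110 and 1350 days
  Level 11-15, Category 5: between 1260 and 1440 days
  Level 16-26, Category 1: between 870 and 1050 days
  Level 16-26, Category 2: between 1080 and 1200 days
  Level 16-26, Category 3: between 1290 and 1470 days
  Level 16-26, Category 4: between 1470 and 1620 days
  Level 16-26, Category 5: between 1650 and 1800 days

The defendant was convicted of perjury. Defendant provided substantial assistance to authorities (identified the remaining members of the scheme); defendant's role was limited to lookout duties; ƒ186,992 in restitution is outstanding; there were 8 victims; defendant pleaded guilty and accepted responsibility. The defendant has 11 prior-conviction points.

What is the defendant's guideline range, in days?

Base offense level for perjury: 7.
R1 applies: 7 − 2 = 5.
R2 applies (level before this adjustment is 5 < 14, so +1): 5 + 1 = 6.
R3 applies (level before this adjustment is 6 < 15, so +1): 6 + 1 = 7.
R4 applies: 7 − 2 = 5.
R5 applies: 5 − 3 = 2.
Final offense level: 2.
Criminal history: 11 prior points → Category 5 (11+).
Level 2 falls in the 1-2 band.
Grid: Level 1-2 × Category 5 = 1050-1260 days.

1050-1260 days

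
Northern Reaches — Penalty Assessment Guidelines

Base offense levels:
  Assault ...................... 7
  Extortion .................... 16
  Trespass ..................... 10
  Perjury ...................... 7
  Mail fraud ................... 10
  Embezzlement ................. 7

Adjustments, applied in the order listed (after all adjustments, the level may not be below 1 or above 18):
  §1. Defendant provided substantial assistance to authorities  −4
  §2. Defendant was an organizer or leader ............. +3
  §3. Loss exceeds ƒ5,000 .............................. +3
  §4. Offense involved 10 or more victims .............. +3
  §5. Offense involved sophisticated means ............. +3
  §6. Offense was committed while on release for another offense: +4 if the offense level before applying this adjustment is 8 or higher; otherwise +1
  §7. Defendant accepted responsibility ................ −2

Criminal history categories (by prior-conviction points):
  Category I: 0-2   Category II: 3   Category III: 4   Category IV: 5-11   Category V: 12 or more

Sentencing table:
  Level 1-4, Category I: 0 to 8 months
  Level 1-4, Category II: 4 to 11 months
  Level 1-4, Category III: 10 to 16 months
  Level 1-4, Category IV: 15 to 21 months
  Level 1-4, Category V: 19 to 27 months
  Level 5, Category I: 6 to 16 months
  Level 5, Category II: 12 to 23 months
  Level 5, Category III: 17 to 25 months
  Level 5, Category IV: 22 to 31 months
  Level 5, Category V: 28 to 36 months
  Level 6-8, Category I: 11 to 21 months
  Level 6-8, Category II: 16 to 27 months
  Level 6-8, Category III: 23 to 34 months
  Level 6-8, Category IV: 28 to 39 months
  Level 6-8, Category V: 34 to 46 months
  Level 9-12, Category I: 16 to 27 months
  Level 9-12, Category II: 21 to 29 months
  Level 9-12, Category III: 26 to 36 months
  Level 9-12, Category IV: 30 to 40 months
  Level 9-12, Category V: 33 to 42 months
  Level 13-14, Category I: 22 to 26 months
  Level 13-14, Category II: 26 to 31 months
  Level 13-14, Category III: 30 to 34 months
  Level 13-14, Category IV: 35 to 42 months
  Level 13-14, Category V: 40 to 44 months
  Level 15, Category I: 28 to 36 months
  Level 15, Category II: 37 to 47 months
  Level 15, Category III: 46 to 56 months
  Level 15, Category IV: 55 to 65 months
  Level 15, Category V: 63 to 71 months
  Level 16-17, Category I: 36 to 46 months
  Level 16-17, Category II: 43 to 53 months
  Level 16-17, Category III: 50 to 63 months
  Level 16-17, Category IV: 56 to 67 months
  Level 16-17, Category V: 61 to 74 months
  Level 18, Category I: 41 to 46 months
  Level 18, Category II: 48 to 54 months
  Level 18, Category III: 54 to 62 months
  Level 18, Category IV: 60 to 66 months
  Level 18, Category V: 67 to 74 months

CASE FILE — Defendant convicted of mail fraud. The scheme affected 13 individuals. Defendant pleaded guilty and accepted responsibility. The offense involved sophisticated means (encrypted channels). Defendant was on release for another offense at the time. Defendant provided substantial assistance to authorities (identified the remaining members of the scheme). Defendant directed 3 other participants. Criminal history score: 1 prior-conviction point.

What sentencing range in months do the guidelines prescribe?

36-46 months

Base offense level for mail fraud: 10.
§1 applies: 10 − 4 = 6.
§2 applies: 6 + 3 = 9.
§3 does not apply.
§4 applies: 9 + 3 = 12.
§5 applies: 12 + 3 = 15.
§6 applies (level before this adjustment is 15 ≥ 8, so +4): 15 + 4 = 19.
§7 applies: 19 − 2 = 17.
Final offense level: 17.
Criminal history: 1 prior point → Category I (0-2).
Level 17 falls in the 16-17 band.
Grid: Level 16-17 × Category I = 36-46 months.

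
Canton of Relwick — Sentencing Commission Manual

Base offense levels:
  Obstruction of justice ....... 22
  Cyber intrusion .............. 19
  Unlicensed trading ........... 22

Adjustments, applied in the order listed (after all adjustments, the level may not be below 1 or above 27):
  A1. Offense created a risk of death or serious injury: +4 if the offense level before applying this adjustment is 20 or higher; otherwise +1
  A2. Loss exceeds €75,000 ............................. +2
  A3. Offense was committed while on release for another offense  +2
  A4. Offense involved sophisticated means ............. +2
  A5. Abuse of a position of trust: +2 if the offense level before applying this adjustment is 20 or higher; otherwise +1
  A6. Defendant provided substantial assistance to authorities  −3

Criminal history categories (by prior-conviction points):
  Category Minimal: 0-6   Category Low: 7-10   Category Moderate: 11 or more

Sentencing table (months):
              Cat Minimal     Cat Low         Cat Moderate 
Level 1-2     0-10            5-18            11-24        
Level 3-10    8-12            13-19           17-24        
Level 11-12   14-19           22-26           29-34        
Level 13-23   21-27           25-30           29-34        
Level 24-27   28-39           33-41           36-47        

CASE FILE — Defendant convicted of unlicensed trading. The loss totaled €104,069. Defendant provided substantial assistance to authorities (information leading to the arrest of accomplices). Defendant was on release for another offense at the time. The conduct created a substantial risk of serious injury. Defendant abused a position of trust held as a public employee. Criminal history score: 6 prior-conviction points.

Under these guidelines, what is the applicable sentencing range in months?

Base offense level for unlicensed trading: 22.
A1 applies (level before this adjustment is 22 ≥ 20, so +4): 22 + 4 = 26.
A2 applies: 26 + 2 = 28.
A3 applies: 28 + 2 = 30.
A5 applies (level before this adjustment is 30 ≥ 20, so +2): 30 + 2 = 32.
A6 applies: 32 − 3 = 29.
Level 29 exceeds the maximum of 27; capped at 27.
Final offense level: 27.
Criminal history: 6 prior points → Category Minimal (0-6).
Level 27 falls in the 24-27 band.
Grid: Level 24-27 × Category Minimal = 28-39 months.

28-39 months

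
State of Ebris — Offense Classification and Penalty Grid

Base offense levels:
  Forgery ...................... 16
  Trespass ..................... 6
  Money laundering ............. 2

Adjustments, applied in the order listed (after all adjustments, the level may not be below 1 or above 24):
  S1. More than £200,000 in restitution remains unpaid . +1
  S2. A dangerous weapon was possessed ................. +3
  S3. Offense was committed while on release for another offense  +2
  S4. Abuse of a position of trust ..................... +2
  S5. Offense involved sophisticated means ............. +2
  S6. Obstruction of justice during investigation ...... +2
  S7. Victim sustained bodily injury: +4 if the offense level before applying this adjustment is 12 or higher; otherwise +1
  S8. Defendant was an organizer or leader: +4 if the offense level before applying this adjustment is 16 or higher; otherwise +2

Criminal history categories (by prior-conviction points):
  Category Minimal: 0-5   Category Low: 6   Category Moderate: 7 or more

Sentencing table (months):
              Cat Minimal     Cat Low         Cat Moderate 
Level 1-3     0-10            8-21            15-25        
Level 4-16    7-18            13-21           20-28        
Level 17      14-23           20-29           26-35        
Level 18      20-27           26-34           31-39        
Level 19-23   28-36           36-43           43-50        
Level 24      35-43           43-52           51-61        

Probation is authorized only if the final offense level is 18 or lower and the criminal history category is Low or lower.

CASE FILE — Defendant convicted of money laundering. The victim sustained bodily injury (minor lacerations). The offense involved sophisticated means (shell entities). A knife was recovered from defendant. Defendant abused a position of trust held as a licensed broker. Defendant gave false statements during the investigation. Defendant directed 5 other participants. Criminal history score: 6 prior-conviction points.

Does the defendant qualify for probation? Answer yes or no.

Base offense level for money laundering: 2.
S1 does not apply.
S2 applies: 2 + 3 = 5.
S4 applies: 5 + 2 = 7.
S5 applies: 7 + 2 = 9.
S6 applies: 9 + 2 = 11.
S7 applies (level before this adjustment is 11 < 12, so +1): 11 + 1 = 12.
S8 applies (level before this adjustment is 12 < 16, so +2): 12 + 2 = 14.
Final offense level: 14.
Criminal history: 6 prior points → Category Low (6).
Level 14 falls in the 4-16 band.
Grid: Level 4-16 × Category Low = 13-21 months.
Probation check: level 14 ≤ 18 and category Low ≤ Low → eligible.

Yes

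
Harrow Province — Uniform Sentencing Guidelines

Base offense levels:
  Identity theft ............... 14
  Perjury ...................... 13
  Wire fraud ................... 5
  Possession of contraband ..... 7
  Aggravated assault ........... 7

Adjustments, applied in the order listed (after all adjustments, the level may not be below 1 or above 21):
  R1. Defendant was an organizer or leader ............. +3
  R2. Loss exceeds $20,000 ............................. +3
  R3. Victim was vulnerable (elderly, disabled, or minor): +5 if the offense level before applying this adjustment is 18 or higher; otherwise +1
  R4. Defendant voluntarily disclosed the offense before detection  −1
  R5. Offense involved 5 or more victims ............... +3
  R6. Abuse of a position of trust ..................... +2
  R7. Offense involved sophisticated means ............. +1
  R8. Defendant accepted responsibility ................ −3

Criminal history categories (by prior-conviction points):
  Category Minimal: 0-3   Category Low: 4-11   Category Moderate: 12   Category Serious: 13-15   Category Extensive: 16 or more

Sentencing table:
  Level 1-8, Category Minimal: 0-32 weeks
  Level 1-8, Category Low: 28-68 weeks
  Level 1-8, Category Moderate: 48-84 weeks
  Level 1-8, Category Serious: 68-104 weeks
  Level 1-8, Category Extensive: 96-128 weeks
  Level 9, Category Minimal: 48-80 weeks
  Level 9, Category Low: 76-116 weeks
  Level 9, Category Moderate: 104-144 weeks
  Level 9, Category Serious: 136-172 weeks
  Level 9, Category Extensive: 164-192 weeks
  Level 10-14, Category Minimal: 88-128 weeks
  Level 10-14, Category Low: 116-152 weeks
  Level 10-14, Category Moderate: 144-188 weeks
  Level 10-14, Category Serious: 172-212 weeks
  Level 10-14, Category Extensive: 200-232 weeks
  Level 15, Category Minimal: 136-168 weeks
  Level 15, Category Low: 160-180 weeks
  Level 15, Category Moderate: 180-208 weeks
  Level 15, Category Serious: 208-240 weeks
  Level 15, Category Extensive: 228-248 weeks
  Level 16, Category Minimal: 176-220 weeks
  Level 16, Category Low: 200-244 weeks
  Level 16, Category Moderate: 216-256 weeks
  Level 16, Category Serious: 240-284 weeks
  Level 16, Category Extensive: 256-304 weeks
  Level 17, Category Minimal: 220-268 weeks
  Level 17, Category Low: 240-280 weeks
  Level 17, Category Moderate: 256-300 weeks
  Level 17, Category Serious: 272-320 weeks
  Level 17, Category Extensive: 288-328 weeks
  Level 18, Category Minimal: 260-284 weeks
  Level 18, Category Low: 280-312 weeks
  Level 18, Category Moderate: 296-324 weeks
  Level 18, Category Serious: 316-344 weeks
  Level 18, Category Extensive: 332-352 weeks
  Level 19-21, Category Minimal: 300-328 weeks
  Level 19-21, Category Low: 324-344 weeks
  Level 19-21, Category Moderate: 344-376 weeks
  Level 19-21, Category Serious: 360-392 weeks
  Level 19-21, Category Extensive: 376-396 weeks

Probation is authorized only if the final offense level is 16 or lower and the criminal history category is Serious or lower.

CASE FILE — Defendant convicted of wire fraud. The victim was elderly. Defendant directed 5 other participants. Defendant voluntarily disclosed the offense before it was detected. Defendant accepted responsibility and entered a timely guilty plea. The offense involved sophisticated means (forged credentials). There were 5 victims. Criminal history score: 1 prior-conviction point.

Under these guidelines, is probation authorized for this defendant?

Yes

Base offense level for wire fraud: 5.
R1 applies: 5 + 3 = 8.
R3 applies (level before this adjustment is 8 < 18, so +1): 8 + 1 = 9.
R4 applies: 9 − 1 = 8.
R5 applies: 8 + 3 = 11.
R7 applies: 11 + 1 = 12.
R8 applies: 12 − 3 = 9.
Final offense level: 9.
Criminal history: 1 prior point → Category Minimal (0-3).
Level 9 falls in the 9 band.
Grid: Level 9 × Category Minimal = 48-80 weeks.
Probation check: level 9 ≤ 16 and category Minimal ≤ Serious → eligible.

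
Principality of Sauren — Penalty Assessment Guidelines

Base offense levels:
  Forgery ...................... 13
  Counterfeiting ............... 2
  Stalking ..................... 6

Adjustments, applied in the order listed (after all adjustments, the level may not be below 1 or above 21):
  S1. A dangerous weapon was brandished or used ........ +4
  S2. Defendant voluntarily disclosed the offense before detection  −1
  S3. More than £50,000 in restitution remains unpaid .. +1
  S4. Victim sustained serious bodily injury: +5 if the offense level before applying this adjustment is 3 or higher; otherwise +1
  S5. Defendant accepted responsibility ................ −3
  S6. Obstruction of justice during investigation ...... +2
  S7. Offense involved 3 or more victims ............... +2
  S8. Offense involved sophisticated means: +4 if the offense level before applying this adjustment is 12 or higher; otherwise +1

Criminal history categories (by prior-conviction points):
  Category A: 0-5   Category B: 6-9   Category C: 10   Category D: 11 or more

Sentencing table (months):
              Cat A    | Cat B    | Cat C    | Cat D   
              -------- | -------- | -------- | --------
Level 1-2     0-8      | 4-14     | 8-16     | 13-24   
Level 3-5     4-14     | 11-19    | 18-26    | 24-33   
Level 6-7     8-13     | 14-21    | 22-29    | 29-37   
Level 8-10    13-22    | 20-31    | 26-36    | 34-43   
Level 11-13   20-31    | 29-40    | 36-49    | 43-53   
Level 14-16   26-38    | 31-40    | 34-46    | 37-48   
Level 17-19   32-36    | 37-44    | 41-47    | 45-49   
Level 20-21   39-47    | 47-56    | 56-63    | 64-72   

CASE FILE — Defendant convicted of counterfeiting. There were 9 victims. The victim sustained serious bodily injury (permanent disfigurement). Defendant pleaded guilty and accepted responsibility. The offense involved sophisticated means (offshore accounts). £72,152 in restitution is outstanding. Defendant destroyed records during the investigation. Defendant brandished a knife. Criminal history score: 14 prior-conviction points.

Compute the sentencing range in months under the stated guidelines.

45-49 months

Base offense level for counterfeiting: 2.
S1 applies: 2 + 4 = 6.
S3 applies: 6 + 1 = 7.
S4 applies (level before this adjustment is 7 ≥ 3, so +5): 7 + 5 = 12.
S5 applies: 12 − 3 = 9.
S6 applies: 9 + 2 = 11.
S7 applies: 11 + 2 = 13.
S8 applies (level before this adjustment is 13 ≥ 12, so +4): 13 + 4 = 17.
Final offense level: 17.
Criminal history: 14 prior points → Category D (11+).
Level 17 falls in the 17-19 band.
Grid: Level 17-19 × Category D = 45-49 months.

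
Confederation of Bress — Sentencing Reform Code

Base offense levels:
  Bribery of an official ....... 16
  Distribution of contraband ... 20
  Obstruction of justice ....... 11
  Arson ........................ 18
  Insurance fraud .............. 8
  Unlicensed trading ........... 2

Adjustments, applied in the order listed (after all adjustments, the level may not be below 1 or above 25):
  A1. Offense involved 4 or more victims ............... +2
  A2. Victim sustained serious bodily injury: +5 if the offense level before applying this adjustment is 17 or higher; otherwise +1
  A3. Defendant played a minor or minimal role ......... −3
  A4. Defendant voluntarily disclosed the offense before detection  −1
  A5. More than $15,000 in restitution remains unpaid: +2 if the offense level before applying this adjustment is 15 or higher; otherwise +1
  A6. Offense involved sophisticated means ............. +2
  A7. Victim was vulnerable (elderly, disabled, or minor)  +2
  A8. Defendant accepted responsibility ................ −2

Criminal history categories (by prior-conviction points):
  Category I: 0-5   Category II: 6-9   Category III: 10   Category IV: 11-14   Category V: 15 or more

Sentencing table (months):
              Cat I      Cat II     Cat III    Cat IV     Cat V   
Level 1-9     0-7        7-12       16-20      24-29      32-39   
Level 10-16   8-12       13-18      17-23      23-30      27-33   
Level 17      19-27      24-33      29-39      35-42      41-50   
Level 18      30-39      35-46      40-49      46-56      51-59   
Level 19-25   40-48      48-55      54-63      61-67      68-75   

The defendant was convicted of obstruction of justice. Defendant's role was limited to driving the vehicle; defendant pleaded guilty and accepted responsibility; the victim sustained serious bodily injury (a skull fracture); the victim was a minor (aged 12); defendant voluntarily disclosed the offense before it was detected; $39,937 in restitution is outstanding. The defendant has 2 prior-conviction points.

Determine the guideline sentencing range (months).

0-7 months

Base offense level for obstruction of justice: 11.
A1 does not apply.
A2 applies (level before this adjustment is 11 < 17, so +1): 11 + 1 = 12.
A3 applies: 12 − 3 = 9.
A4 applies: 9 − 1 = 8.
A5 applies (level before this adjustment is 8 < 15, so +1): 8 + 1 = 9.
A6 does not apply.
A7 applies: 9 + 2 = 11.
A8 applies: 11 − 2 = 9.
Final offense level: 9.
Criminal history: 2 prior points → Category I (0-5).
Level 9 falls in the 1-9 band.
Grid: Level 1-9 × Category I = 0-7 months.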